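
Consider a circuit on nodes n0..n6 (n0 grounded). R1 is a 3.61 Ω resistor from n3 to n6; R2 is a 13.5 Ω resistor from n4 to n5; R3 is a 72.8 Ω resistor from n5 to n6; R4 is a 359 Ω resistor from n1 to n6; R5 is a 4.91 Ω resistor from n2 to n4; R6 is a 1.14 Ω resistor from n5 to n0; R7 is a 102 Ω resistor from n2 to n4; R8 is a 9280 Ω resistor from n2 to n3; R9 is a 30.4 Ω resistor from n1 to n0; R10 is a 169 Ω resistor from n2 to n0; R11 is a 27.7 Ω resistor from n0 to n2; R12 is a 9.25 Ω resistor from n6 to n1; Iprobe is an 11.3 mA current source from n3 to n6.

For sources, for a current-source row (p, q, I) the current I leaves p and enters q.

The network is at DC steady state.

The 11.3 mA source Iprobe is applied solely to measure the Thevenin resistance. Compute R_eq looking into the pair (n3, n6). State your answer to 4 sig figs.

R_eq = 3.609 Ω

Element admittances at DC:
  Y(R1) = 0.2770 S between n3,n6
  Y(R2) = 0.07407 S between n4,n5
  Y(R3) = 0.01374 S between n5,n6
  Y(R4) = 0.002786 S between n1,n6
  Y(R5) = 0.2037 S between n2,n4
  Y(R6) = 0.8772 S between n5,n0
  Y(R7) = 0.009804 S between n2,n4
  Y(R8) = 0.0001078 S between n2,n3
  Y(R9) = 0.03289 S between n1,n0
  Y(R10) = 0.005917 S between n2,n0
  Y(R11) = 0.03610 S between n0,n2
  Y(R12) = 0.1081 S between n6,n1
  Iprobe: injects 0.0113 A into n6 (from n3)
Assemble and solve the 6×6 MNA system:
  V(n1)=8.604e-05  V(n2)=-4.571e-05  V(n3)=-0.04067  V(n4)=-3.420e-05  V(n5)=-1.037e-06  V(n6)=0.0001116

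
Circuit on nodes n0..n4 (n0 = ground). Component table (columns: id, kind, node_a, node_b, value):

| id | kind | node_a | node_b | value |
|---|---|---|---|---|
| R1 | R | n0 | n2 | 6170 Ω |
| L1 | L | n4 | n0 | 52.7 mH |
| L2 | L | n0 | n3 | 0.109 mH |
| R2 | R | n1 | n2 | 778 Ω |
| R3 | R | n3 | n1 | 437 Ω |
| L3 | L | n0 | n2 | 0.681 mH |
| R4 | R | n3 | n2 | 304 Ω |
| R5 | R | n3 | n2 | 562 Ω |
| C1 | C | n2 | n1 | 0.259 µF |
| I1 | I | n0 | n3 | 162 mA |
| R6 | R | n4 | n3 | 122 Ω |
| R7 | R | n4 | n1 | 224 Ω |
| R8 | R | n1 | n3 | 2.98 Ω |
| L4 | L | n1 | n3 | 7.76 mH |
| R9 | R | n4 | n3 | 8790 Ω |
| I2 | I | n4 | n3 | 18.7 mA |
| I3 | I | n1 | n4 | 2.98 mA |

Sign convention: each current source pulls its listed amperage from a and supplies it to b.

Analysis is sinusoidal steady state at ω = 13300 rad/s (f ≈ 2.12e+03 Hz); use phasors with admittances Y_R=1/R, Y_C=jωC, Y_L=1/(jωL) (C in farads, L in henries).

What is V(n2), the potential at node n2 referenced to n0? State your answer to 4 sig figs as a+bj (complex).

-0.01380-0.006630j V

MNA unknowns: 4 node voltages V₁..V_4
R1: Y=0.0001621+0.000j on G[0,2]
L1: Y=0.000-0.001427j on G[4,0]
L2: Y=0.000-0.6898j on G[0,3]
R2: Y=0.001285+0.000j on G[1,2]
R3: Y=0.002288+0.000j on G[3,1]
L3: Y=0.000-0.1104j on G[0,2]
R4: Y=0.003289+0.000j on G[3,2]
R5: Y=0.001779+0.000j on G[3,2]
C1: Y=0.000+0.003445j on G[2,1]
I1: z[0]−=0.162, z[3]+=0.162
R6: Y=0.008197+0.000j on G[4,3]
R7: Y=0.004464+0.000j on G[4,1]
R8: Y=0.3356+0.000j on G[1,3]
L4: Y=0.000-0.009689j on G[1,3]
R9: Y=0.0001138+0.000j on G[4,3]
I2: z[4]−=0.0187, z[3]+=0.0187
I3: z[1]−=0.00298, z[4]+=0.00298
solve → V1=-0.01770+0.2324j, V2=-0.01380-0.006630j, V3=0.004780+0.2357j, V4=-1.244+0.09559j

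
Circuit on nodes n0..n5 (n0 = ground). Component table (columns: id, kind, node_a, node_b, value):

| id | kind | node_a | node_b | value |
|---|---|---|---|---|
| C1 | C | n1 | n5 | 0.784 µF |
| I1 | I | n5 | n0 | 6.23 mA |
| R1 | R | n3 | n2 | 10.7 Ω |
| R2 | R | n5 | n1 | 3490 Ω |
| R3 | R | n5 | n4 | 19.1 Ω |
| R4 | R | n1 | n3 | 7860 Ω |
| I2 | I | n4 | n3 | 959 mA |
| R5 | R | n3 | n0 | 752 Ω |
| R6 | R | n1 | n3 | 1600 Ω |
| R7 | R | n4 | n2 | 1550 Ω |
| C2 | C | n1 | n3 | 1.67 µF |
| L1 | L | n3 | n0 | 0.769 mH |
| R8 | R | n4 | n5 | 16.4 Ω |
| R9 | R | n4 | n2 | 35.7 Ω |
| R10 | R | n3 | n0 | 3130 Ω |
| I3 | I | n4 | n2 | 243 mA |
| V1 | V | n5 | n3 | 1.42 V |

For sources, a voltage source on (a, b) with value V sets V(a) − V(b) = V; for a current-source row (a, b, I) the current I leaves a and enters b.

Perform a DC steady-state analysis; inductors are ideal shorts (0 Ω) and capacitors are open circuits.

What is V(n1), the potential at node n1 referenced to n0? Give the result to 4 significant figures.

0.3917 V

Element admittances at DC:
  Y(C1) = 0.000 S between n1,n5
  I1: injects 0.00623 A into n0 (from n5)
  Y(R1) = 0.09346 S between n3,n2
  Y(R2) = 0.0002865 S between n5,n1
  Y(R3) = 0.05236 S between n5,n4
  Y(R4) = 0.0001272 S between n1,n3
  I2: injects 0.959 A into n3 (from n4)
  Y(R5) = 0.001330 S between n3,n0
  Y(R6) = 0.0006250 S between n1,n3
  Y(R7) = 0.0006452 S between n4,n2
  Y(C2) = 0.000 S between n1,n3
  L1: short n3↔n0 (DC inductor)
  Y(R8) = 0.06098 S between n4,n5
  Y(R9) = 0.02801 S between n4,n2
  Y(R10) = 0.0003195 S between n3,n0
  I3: injects 0.243 A into n2 (from n4)
  V1: constraint V(n5)−V(n3) = 1.42
Assemble and solve the 7×7 MNA system:
  V(n1)=0.3917  V(n2)=0.2827  V(n3)=0.000  V(n4)=-7.275  V(n5)=1.420
  i(L1)=-0.006230  i(V1)=-0.9919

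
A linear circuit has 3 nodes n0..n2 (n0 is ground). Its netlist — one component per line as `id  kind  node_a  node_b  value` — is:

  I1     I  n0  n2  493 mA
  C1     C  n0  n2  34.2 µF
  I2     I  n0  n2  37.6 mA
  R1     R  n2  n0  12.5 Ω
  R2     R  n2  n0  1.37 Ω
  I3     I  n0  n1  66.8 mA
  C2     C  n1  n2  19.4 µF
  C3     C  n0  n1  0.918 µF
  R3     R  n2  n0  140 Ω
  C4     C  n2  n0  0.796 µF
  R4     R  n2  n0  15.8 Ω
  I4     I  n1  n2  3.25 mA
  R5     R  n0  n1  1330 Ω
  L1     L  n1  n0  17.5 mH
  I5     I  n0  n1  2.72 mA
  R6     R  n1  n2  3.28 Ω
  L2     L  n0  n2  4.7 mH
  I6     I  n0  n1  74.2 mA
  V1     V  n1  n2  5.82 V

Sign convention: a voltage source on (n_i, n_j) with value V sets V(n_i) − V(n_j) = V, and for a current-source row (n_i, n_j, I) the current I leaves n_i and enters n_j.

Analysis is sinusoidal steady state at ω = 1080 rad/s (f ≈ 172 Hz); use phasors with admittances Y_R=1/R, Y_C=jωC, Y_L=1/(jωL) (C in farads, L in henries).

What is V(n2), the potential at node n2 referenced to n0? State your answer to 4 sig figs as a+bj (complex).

0.6413+0.4966j V

Element admittances at ω=1080 rad/s:
  I1: injects 0.493 A into n2 (from n0)
  Y(C1) = 0.000+0.03694j S between n0,n2
  I2: injects 0.0376 A into n2 (from n0)
  Y(R1) = 0.08000+0.000j S between n2,n0
  Y(R2) = 0.7299+0.000j S between n2,n0
  I3: injects 0.0668 A into n1 (from n0)
  Y(C2) = 0.000+0.02095j S between n1,n2
  Y(C3) = 0.000+0.0009914j S between n0,n1
  Y(R3) = 0.007143+0.000j S between n2,n0
  Y(C4) = 0.000+0.0008597j S between n2,n0
  Y(R4) = 0.06329+0.000j S between n2,n0
  I4: injects 0.00325 A into n2 (from n1)
  Y(R5) = 0.0007519+0.000j S between n0,n1
  Y(L1) = 0.000-0.05291j S between n1,n0
  I5: injects 0.00272 A into n1 (from n0)
  Y(R6) = 0.3049+0.000j S between n1,n2
  Y(L2) = 0.000-0.1970j S between n0,n2
  I6: injects 0.0742 A into n1 (from n0)
  V1: constraint V(n1)−V(n2) = 5.82
Assemble and solve the 3×3 MNA system:
  V(n1)=6.461+0.4966j  V(n2)=0.6413+0.4966j
  i(V1)=-1.665+0.2131j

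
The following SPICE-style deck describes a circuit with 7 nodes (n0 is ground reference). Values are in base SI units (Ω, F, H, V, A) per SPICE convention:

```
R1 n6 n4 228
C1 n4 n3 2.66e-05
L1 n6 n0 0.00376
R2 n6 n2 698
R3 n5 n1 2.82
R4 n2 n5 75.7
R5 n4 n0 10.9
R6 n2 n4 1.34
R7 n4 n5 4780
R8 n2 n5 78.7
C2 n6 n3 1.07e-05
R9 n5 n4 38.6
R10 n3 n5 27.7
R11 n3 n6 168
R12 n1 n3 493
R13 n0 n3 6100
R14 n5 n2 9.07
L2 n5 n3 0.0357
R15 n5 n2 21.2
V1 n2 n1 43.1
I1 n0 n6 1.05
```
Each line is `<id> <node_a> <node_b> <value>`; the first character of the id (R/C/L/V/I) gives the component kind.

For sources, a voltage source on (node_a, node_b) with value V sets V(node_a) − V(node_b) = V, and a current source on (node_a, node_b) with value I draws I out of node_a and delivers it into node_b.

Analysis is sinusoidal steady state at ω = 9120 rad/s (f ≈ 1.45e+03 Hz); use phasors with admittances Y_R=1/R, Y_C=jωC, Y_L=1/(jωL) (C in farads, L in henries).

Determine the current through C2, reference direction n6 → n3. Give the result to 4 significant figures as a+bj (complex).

Apply KCL at each of the 6 non-ground nodes and solve the resulting linear system.
Node n1: branches {R3, R12, V1} → V_1 = -28.58+7.577j
Node n2: branches {R2, R4, R6, R8, R14, R15, V1} → V_2 = 14.52+7.577j
Node n3: branches {C1, C2, R10, R11, R12, R13, L2} → V_3 = 15.74+7.666j
Node n4: branches {R1, C1, R5, R6, R7, R9} → V_4 = 12.28+7.688j
Node n5: branches {R3, R4, R7, R8, R9, R10, R14, L2, R15} → V_5 = -10.97+7.451j
Node n6: branches {R1, L1, R2, C2, R11, I1} → V_6 = 24.23-2.704j
Source currents: i(V1)=-6.335+0.04468j

1.012+0.8286j A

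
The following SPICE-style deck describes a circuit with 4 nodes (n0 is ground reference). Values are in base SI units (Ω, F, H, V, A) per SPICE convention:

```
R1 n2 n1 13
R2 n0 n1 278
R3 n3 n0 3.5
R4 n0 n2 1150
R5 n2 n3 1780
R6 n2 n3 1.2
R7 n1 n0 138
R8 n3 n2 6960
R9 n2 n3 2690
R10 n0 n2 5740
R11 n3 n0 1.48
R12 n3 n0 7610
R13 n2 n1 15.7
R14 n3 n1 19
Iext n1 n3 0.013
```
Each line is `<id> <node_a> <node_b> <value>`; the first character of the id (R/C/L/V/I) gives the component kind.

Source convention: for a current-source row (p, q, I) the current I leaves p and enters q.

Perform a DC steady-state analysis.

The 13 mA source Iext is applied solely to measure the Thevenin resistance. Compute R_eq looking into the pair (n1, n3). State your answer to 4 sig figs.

R_eq = 5.443 Ω

Element admittances at DC:
  Y(R1) = 0.07692 S between n2,n1
  Y(R2) = 0.003597 S between n0,n1
  Y(R3) = 0.2857 S between n3,n0
  Y(R4) = 0.0008696 S between n0,n2
  Y(R5) = 0.0005618 S between n2,n3
  Y(R6) = 0.8333 S between n2,n3
  Y(R7) = 0.007246 S between n1,n0
  Y(R8) = 0.0001437 S between n3,n2
  Y(R9) = 0.0003717 S between n2,n3
  Y(R10) = 0.0001742 S between n0,n2
  Y(R11) = 0.6757 S between n3,n0
  Y(R12) = 0.0001314 S between n3,n0
  Y(R13) = 0.06369 S between n2,n1
  Y(R14) = 0.05263 S between n3,n1
  Iext: injects 0.013 A into n3 (from n1)
Assemble and solve the 3×3 MNA system:
  V(n1)=-0.06996  V(n2)=-0.009396  V(n3)=0.0007992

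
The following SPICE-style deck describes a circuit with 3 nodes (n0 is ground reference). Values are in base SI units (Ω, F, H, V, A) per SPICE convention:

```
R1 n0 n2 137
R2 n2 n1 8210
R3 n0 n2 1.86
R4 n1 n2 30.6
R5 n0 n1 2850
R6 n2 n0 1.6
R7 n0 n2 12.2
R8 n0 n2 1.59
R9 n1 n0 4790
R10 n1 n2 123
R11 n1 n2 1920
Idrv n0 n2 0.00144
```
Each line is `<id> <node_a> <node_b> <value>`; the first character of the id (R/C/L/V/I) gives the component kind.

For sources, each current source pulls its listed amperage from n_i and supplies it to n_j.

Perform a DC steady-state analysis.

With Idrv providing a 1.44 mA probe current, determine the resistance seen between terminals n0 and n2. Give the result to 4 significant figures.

Apply KCL at each of the 2 non-ground nodes and solve the resulting linear system.
Node n1: branches {R2, R4, R5, R9, R10, R11} → V_1 = 0.0007552
Node n2: branches {R1, R2, R3, R4, R6, R7, R8, R10, R11, Idrv} → V_2 = 0.0007654

R_eq = 0.5315 Ω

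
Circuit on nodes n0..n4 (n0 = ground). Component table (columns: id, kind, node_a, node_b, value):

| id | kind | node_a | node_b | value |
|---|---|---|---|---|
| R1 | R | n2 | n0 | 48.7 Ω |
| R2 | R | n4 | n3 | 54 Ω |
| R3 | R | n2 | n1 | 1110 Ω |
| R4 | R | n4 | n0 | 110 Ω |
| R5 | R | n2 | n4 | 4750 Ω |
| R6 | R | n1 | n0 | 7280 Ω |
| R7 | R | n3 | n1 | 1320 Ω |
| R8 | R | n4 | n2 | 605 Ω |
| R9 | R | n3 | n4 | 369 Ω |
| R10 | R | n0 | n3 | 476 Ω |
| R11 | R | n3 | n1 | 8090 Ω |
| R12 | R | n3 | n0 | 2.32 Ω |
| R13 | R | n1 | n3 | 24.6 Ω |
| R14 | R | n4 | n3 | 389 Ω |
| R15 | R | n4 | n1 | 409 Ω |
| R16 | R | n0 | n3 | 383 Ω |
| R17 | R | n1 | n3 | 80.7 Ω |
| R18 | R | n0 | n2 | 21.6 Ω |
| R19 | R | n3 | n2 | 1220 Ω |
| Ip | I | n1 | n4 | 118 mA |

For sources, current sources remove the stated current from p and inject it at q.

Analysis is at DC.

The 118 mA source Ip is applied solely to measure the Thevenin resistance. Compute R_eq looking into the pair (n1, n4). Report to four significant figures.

MNA unknowns: 4 node voltages V₁..V_4
R1: Y=0.02053 on G[2,0]
R2: Y=0.01852 on G[4,3]
R3: Y=0.0009009 on G[2,1]
R4: Y=0.009091 on G[4,0]
R5: Y=0.0002105 on G[2,4]
R6: Y=0.0001374 on G[1,0]
R7: Y=0.0007576 on G[3,1]
R8: Y=0.001653 on G[4,2]
R9: Y=0.002710 on G[3,4]
R10: Y=0.002101 on G[0,3]
R11: Y=0.0001236 on G[3,1]
R12: Y=0.4310 on G[3,0]
R13: Y=0.04065 on G[1,3]
R14: Y=0.002571 on G[4,3]
R15: Y=0.002445 on G[4,1]
R16: Y=0.002611 on G[0,3]
R17: Y=0.01239 on G[1,3]
R18: Y=0.04630 on G[0,2]
R19: Y=0.0008197 on G[3,2]
Ip: z[1]−=0.118, z[4]+=0.118
solve → V1=-1.993, V2=0.05305, V3=-0.07008, V4=2.999

R_eq = 42.30 Ω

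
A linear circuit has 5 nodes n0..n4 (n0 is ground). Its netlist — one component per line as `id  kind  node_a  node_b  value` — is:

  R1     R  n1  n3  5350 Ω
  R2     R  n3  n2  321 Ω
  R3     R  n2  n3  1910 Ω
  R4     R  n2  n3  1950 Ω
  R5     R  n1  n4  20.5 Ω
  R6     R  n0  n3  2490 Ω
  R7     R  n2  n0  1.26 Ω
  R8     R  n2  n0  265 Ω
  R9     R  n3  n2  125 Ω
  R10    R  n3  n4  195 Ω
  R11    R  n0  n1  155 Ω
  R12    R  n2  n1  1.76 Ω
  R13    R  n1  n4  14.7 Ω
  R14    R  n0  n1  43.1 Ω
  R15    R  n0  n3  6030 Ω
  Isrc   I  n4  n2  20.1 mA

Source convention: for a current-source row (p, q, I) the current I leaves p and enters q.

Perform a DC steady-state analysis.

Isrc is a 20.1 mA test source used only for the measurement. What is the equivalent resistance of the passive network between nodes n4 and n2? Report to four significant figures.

Element admittances at DC:
  Y(R1) = 0.0001869 S between n1,n3
  Y(R2) = 0.003115 S between n3,n2
  Y(R3) = 0.0005236 S between n2,n3
  Y(R4) = 0.0005128 S between n2,n3
  Y(R5) = 0.04878 S between n1,n4
  Y(R6) = 0.0004016 S between n0,n3
  Y(R7) = 0.7937 S between n2,n0
  Y(R8) = 0.003774 S between n2,n0
  Y(R9) = 0.008000 S between n3,n2
  Y(R10) = 0.005128 S between n3,n4
  Y(R11) = 0.006452 S between n0,n1
  Y(R12) = 0.5682 S between n2,n1
  Y(R13) = 0.06803 S between n1,n4
  Y(R14) = 0.02320 S between n0,n1
  Y(R15) = 0.0001658 S between n0,n3
  Isrc: injects 0.0201 A into n2 (from n4)
Assemble and solve the 4×4 MNA system:
  V(n1)=-0.03127  V(n2)=0.001202  V(n3)=-0.05557  V(n4)=-0.1971

R_eq = 9.868 Ω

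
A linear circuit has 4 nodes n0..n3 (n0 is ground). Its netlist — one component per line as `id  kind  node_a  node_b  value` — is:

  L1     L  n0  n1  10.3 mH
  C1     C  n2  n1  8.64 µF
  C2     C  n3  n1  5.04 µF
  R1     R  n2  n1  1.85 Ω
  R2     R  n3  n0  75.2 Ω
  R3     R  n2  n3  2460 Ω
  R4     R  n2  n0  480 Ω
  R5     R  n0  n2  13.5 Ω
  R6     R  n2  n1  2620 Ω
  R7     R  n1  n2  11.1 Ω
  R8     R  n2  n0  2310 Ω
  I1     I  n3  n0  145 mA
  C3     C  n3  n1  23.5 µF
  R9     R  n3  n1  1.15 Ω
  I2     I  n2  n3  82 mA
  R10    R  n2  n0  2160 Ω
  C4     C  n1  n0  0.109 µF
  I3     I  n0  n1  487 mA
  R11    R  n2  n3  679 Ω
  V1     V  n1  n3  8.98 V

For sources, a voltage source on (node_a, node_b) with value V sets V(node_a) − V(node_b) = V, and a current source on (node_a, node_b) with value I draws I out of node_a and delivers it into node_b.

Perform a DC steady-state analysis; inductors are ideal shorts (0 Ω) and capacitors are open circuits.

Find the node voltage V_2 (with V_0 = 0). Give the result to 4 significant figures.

Element admittances at DC:
  L1: short n0↔n1 (DC inductor)
  Y(C1) = 0.000 S between n2,n1
  Y(C2) = 0.000 S between n3,n1
  Y(R1) = 0.5405 S between n2,n1
  Y(R2) = 0.01330 S between n3,n0
  Y(R3) = 0.0004065 S between n2,n3
  Y(R4) = 0.002083 S between n2,n0
  Y(R5) = 0.07407 S between n0,n2
  Y(R6) = 0.0003817 S between n2,n1
  Y(R7) = 0.09009 S between n1,n2
  Y(R8) = 0.0004329 S between n2,n0
  I1: injects 0.145 A into n0 (from n3)
  Y(C3) = 0.000 S between n3,n1
  Y(R9) = 0.8696 S between n3,n1
  I2: injects 0.082 A into n3 (from n2)
  Y(R10) = 0.0004630 S between n2,n0
  Y(C4) = 0.000 S between n1,n0
  I3: injects 0.487 A into n1 (from n0)
  Y(R11) = 0.001473 S between n2,n3
  V1: constraint V(n1)−V(n3) = 8.98
Assemble and solve the 5×5 MNA system:
  V(n1)=0.000  V(n2)=-0.1393  V(n3)=-8.980
  i(L1)=-0.4721  i(V1)=-7.882

-0.1393 V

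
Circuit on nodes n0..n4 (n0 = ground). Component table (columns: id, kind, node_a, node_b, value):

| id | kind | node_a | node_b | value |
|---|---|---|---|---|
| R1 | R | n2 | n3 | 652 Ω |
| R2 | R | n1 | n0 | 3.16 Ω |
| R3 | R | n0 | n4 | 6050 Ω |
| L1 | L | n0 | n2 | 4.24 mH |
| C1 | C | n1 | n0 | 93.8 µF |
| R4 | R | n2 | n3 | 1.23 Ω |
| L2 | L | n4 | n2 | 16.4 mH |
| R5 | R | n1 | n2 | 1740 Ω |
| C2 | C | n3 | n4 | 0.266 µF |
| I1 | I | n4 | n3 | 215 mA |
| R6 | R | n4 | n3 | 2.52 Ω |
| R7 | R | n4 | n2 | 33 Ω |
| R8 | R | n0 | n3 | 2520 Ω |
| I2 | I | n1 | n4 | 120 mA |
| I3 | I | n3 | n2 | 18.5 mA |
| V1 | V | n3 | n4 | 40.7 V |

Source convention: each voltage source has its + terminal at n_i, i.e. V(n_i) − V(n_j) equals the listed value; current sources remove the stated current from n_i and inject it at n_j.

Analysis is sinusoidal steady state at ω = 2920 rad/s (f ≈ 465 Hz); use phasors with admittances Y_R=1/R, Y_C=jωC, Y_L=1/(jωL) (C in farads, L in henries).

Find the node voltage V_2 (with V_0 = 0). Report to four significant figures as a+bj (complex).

Apply KCL at each of the 4 non-ground nodes and solve the resulting linear system.
Node n1: branches {R2, C1, R5, I2} → V_1 = -0.2153+0.1889j
Node n2: branches {R1, L1, R4, L2, R5, R7, I3} → V_2 = 0.01383+1.556j
Node n3: branches {R1, R4, C2, I1, R6, R8, I3, V1} → V_3 = 1.625+0.5895j
Node n4: branches {R3, L2, C2, I1, R6, R7, I2, V1} → V_4 = -39.08+0.5895j
Source currents: i(V1)=-17.27+0.7555j

0.01383+1.556j V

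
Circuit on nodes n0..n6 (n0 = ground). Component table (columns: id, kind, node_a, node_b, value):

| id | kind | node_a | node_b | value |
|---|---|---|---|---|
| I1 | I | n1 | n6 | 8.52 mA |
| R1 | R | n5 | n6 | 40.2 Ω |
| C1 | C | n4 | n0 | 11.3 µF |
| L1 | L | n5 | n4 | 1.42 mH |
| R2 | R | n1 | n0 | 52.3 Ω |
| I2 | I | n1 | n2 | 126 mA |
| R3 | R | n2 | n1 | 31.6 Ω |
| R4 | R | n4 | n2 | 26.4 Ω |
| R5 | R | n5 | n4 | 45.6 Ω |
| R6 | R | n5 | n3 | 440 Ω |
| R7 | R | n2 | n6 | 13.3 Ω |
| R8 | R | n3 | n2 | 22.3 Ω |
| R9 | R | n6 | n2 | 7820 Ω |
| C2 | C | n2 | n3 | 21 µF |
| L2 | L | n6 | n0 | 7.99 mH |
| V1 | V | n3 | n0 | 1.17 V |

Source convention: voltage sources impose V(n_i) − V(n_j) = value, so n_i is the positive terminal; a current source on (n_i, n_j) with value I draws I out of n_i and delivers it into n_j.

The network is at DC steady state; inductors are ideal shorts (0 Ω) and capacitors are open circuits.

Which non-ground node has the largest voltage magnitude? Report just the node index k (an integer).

Element admittances at DC:
  I1: injects 0.00852 A into n6 (from n1)
  Y(R1) = 0.02488 S between n5,n6
  Y(C1) = 0.000 S between n4,n0
  L1: short n5↔n4 (DC inductor)
  Y(R2) = 0.01912 S between n1,n0
  I2: injects 0.126 A into n2 (from n1)
  Y(R3) = 0.03165 S between n2,n1
  Y(R4) = 0.03788 S between n4,n2
  Y(R5) = 0.02193 S between n5,n4
  Y(R6) = 0.002273 S between n5,n3
  Y(R7) = 0.07519 S between n2,n6
  Y(R8) = 0.04484 S between n3,n2
  Y(R9) = 0.0001279 S between n6,n2
  Y(C2) = 0.000 S between n2,n3
  L2: short n6↔n0 (DC inductor)
  V1: constraint V(n3)−V(n0) = 1.17
Assemble and solve the 9×9 MNA system:
  V(n1)=-2.244  V(n2)=0.6502  V(n3)=1.170  V(n4)=0.4196  V(n5)=0.4196  V(n6)=0.000
  i(L1)=-0.008734  i(L2)=0.06793  i(V1)=-0.02501

1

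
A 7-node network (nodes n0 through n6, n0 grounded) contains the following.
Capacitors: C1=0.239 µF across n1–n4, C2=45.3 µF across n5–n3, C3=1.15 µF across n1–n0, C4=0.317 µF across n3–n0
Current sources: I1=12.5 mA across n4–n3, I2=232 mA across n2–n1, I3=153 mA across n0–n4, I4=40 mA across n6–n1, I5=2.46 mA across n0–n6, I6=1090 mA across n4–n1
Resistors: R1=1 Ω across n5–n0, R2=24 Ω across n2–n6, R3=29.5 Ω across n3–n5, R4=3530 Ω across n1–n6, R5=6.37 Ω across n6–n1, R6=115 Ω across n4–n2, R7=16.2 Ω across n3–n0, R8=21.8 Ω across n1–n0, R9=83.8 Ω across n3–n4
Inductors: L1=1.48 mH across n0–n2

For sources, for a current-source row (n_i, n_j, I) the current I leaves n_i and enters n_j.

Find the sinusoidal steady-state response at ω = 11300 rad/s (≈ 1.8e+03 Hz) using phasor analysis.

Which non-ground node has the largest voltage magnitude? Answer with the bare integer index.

4

Apply KCL at each of the 6 non-ground nodes and solve the resulting linear system.
Node n1: branches {C1, I2, C3, R4, I4, R5, R8, I6} → V_1 = 15.74-5.547j
Node n2: branches {I2, R2, R6, L1} → V_2 = 0.4782-2.129j
Node n3: branches {I1, C2, R3, R7, R9, C4} → V_3 = -0.4971+0.9526j
Node n4: branches {C1, I1, I3, R6, R9, I6} → V_4 = -44.40+7.528j
Node n5: branches {R1, C2, R3} → V_5 = -0.4773+0.02144j
Node n6: branches {R2, R4, I4, R5, I5} → V_6 = 12.36-4.831j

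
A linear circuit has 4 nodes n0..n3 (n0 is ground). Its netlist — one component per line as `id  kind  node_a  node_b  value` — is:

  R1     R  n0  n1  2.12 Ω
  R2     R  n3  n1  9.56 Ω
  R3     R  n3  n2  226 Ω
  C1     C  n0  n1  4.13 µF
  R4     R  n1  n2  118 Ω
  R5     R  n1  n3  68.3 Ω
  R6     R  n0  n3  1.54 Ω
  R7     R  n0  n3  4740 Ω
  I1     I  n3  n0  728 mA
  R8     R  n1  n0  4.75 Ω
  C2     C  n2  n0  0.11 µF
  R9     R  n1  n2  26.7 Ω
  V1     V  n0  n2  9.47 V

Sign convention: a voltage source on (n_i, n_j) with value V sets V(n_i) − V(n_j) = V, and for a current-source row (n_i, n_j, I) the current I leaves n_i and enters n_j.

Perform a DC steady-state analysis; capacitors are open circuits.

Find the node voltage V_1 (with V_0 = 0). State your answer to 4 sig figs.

-0.6679 V

Element admittances at DC:
  Y(R1) = 0.4717 S between n0,n1
  Y(R2) = 0.1046 S between n3,n1
  Y(R3) = 0.004425 S between n3,n2
  Y(C1) = 0.000 S between n0,n1
  Y(R4) = 0.008475 S between n1,n2
  Y(R5) = 0.01464 S between n1,n3
  Y(R6) = 0.6494 S between n0,n3
  Y(R7) = 0.0002110 S between n0,n3
  I1: injects 0.728 A into n0 (from n3)
  Y(R8) = 0.2105 S between n1,n0
  Y(C2) = 0.000 S between n2,n0
  Y(R9) = 0.03745 S between n1,n2
  V1: constraint V(n0)−V(n2) = 9.47
Assemble and solve the 4×4 MNA system:
  V(n1)=-0.6679  V(n2)=-9.470  V(n3)=-1.099
  i(V1)=-0.4413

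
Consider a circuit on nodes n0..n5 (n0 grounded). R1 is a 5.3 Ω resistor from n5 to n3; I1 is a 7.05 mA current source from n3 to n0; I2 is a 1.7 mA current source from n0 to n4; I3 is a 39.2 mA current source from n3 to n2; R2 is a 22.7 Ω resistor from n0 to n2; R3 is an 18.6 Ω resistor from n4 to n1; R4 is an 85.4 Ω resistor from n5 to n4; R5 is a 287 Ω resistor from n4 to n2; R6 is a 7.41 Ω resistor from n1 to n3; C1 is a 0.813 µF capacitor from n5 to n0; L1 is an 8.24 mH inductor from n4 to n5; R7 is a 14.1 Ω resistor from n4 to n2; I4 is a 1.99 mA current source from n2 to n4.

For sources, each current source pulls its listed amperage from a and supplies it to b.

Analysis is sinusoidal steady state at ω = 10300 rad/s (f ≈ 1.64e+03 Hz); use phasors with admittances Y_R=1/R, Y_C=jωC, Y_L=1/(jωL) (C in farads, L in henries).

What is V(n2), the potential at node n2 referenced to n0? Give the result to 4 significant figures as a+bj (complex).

Element admittances at ω=10300 rad/s:
  Y(R1) = 0.1887+0.000j S between n5,n3
  I1: injects 0.00705 A into n0 (from n3)
  I2: injects 0.0017 A into n4 (from n0)
  I3: injects 0.0392 A into n2 (from n3)
  Y(R2) = 0.04405+0.000j S between n0,n2
  Y(R3) = 0.05376+0.000j S between n4,n1
  Y(R4) = 0.01171+0.000j S between n5,n4
  Y(R5) = 0.003484+0.000j S between n4,n2
  Y(R6) = 0.1350+0.000j S between n1,n3
  Y(C1) = 0.000+0.008374j S between n5,n0
  Y(L1) = 0.000-0.01178j S between n4,n5
  Y(R7) = 0.07092+0.000j S between n4,n2
  I4: injects 0.00199 A into n4 (from n2)
Assemble and solve the 5×5 MNA system:
  V(n1)=-1.179+0.4377j  V(n2)=-0.03487+0.2586j  V(n3)=-1.428+0.4480j  V(n4)=-0.5556+0.4117j  V(n5)=-1.360+0.4554j

-0.03487+0.2586j V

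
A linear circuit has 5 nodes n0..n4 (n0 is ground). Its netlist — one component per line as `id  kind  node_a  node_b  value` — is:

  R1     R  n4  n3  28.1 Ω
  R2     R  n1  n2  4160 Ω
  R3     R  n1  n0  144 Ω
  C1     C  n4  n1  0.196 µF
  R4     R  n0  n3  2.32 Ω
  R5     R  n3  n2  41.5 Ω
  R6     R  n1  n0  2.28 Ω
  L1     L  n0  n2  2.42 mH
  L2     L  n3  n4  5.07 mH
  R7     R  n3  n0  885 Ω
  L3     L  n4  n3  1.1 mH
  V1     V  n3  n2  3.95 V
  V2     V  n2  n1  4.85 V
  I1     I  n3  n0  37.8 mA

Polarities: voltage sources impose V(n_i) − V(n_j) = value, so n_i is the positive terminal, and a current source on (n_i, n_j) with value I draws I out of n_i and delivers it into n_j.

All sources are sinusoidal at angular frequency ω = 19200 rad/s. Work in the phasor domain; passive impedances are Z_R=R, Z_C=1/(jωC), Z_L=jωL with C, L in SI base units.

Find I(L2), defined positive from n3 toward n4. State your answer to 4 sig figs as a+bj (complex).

0.002905+0.004397j A

Element admittances at ω=19200 rad/s:
  Y(R1) = 0.03559+0.000j S between n4,n3
  Y(R2) = 0.0002404+0.000j S between n1,n2
  Y(R3) = 0.006944+0.000j S between n1,n0
  Y(C1) = 0.000+0.003763j S between n4,n1
  Y(R4) = 0.4310+0.000j S between n0,n3
  Y(R5) = 0.02410+0.000j S between n3,n2
  Y(R6) = 0.4386+0.000j S between n1,n0
  Y(L1) = 0.000-0.02152j S between n0,n2
  Y(L2) = 0.000-0.01027j S between n3,n4
  Y(R7) = 0.001130+0.000j S between n3,n0
  Y(L3) = 0.000-0.04735j S between n4,n3
  V1: constraint V(n3)−V(n2) = 3.95
  V2: constraint V(n2)−V(n1) = 4.85
  I1: injects 0.0378 A into n0 (from n3)
Assemble and solve the 6×6 MNA system:
  V(n1)=-4.376+0.01162j  V(n2)=0.4737+0.01162j  V(n3)=4.424+0.01162j  V(n4)=4.852-0.2712j
  i(V1)=-2.046-0.03975j  i(V2)=-1.952-0.02955j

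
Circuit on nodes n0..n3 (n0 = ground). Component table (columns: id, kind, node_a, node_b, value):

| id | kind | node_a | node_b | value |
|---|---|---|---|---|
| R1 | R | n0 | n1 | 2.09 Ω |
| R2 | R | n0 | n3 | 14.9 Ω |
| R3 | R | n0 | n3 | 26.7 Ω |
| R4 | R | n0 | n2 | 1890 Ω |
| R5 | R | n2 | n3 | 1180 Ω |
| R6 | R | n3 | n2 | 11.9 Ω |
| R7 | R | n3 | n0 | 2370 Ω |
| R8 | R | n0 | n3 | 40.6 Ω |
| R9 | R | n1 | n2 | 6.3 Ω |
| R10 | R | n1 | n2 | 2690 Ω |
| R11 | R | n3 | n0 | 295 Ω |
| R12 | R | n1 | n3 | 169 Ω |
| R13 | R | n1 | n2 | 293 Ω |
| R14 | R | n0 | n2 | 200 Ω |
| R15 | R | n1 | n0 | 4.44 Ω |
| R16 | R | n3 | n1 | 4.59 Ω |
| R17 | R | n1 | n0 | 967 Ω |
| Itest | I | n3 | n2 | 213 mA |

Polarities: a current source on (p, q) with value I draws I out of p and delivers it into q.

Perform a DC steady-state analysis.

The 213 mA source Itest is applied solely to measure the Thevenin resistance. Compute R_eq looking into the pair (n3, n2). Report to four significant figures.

R_eq = 5.070 Ω

MNA unknowns: 3 node voltages V₁..V_3
R1: Y=0.4785 on G[0,1]
R2: Y=0.06711 on G[0,3]
R3: Y=0.03745 on G[0,3]
R4: Y=0.0005291 on G[0,2]
R5: Y=0.0008475 on G[2,3]
R6: Y=0.08403 on G[3,2]
R7: Y=0.0004219 on G[3,0]
R8: Y=0.02463 on G[0,3]
R9: Y=0.1587 on G[1,2]
R10: Y=0.0003717 on G[1,2]
R11: Y=0.003390 on G[3,0]
R12: Y=0.005917 on G[1,3]
R13: Y=0.003413 on G[1,2]
R14: Y=0.005000 on G[0,2]
R15: Y=0.2252 on G[1,0]
R16: Y=0.2179 on G[3,1]
R17: Y=0.001034 on G[1,0]
Itest: z[3]−=0.213, z[2]+=0.213
solve → V1=0.05198, V2=0.7723, V3=-0.3075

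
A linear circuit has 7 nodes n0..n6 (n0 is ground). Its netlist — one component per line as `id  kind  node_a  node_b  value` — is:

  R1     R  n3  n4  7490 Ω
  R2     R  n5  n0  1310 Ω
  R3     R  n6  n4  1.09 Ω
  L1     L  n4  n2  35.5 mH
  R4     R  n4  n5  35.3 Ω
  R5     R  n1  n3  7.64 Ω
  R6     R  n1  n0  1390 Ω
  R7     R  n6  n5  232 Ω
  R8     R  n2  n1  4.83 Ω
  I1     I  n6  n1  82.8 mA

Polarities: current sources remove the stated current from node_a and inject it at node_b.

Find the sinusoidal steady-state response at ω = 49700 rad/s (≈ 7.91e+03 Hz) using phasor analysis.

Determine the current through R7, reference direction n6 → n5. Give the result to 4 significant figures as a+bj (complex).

-0.003828-0.003949j A

Apply KCL at each of the 6 non-ground nodes and solve the resulting linear system.
Node n1: branches {R5, R6, R8, I1} → V_1 = 36.91+41.73j
Node n2: branches {L1, R8} → V_2 = 36.68+41.93j
Node n3: branches {R1, R5} → V_3 = 36.83+41.65j
Node n4: branches {R1, R3, L1, R4} → V_4 = -35.58-40.25j
Node n5: branches {R2, R4, R7} → V_5 = -34.78-39.33j
Node n6: branches {R3, R7, I1} → V_6 = -35.67-40.25j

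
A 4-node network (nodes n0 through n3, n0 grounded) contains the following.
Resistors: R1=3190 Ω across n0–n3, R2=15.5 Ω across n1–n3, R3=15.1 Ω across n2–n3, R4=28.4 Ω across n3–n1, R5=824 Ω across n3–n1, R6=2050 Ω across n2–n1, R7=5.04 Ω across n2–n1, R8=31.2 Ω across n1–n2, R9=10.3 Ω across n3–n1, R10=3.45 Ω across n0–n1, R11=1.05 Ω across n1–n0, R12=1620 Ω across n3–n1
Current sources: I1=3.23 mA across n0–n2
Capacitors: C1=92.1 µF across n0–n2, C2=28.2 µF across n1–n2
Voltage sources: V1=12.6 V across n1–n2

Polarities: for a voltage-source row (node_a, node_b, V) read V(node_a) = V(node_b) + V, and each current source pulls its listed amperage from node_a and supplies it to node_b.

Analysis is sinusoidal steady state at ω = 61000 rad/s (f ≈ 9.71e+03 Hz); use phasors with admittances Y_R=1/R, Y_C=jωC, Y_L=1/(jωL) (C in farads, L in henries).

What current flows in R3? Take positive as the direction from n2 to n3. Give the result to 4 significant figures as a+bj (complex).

Element admittances at ω=61000 rad/s:
  Y(R1) = 0.0003135+0.000j S between n0,n3
  Y(R2) = 0.06452+0.000j S between n1,n3
  Y(R3) = 0.06623+0.000j S between n2,n3
  Y(R4) = 0.03521+0.000j S between n3,n1
  I1: injects 0.00323 A into n2 (from n0)
  Y(C1) = 0.000+5.618j S between n0,n2
  Y(R5) = 0.001214+0.000j S between n3,n1
  Y(R6) = 0.0004878+0.000j S between n2,n1
  Y(R7) = 0.1984+0.000j S between n2,n1
  Y(C2) = 0.000+1.720j S between n1,n2
  Y(R8) = 0.03205+0.000j S between n1,n2
  Y(R9) = 0.09709+0.000j S between n3,n1
  Y(R10) = 0.2899+0.000j S between n0,n1
  Y(R11) = 0.9524+0.000j S between n1,n0
  Y(R12) = 0.0006173+0.000j S between n3,n1
  V1: constraint V(n1)−V(n2) = 12.6
Assemble and solve the 4×4 MNA system:
  V(n1)=12.01+2.656j  V(n2)=-0.5874+2.656j  V(n3)=8.852+2.653j
  i(V1)=-18.46-24.97j

-0.6251+0.0002079j A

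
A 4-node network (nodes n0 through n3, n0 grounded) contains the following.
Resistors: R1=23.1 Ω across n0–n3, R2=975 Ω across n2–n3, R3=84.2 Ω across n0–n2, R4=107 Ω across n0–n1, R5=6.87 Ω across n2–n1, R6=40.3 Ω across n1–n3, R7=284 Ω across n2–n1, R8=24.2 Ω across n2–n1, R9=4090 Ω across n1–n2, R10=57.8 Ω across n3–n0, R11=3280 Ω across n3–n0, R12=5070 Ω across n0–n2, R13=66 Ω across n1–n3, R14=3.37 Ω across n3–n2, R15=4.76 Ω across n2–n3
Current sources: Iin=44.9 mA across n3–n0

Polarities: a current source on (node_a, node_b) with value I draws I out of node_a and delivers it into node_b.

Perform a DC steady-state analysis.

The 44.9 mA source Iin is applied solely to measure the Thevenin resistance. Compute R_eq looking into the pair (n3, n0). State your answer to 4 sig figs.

R_eq = 12.30 Ω

Apply KCL at each of the 3 non-ground nodes and solve the resulting linear system.
Node n1: branches {R4, R5, R6, R7, R8, R9, R13} → V_1 = -0.5156
Node n2: branches {R2, R3, R5, R7, R8, R9, R12, R14, R15} → V_2 = -0.5332
Node n3: branches {R1, R2, R6, R10, R11, R13, R14, R15, Iin} → V_3 = -0.5525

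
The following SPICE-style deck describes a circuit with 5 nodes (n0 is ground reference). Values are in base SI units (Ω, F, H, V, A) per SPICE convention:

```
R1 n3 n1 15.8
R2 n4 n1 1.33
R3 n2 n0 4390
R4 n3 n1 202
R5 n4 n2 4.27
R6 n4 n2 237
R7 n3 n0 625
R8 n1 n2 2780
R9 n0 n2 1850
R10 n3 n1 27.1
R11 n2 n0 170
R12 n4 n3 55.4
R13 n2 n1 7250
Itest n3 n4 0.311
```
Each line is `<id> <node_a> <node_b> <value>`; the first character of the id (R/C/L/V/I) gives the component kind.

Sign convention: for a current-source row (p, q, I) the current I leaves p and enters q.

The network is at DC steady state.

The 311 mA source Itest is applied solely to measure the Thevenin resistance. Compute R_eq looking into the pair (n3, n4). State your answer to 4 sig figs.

MNA unknowns: 4 node voltages V₁..V_4
R1: Y=0.06329 on G[3,1]
R2: Y=0.7519 on G[4,1]
R3: Y=0.0002278 on G[2,0]
R4: Y=0.004950 on G[3,1]
R5: Y=0.2342 on G[4,2]
R6: Y=0.004219 on G[4,2]
R7: Y=0.001600 on G[3,0]
R8: Y=0.0003597 on G[1,2]
R9: Y=0.0005405 on G[0,2]
R10: Y=0.03690 on G[3,1]
R11: Y=0.005882 on G[2,0]
R12: Y=0.01805 on G[4,3]
R13: Y=0.0001379 on G[2,1]
Itest: z[3]−=0.311, z[4]+=0.311
solve → V1=0.2114, V2=0.5375, V3=-2.234, V4=0.5531

R_eq = 8.962 Ω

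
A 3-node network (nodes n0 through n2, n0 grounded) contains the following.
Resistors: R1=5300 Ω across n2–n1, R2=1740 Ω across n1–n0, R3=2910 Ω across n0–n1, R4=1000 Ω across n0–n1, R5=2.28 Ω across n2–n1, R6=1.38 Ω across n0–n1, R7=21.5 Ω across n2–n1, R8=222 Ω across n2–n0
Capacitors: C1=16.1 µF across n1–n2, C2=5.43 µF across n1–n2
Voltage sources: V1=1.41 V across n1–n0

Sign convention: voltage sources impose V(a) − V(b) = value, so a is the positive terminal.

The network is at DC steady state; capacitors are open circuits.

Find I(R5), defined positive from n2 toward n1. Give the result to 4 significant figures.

-0.005687 A

Apply KCL at each of the 2 non-ground nodes and solve the resulting linear system.
Node n1: branches {R1, C1, R2, R3, R4, R5, R6, C2, R7, V1} → V_1 = 1.410
Node n2: branches {R1, C1, R5, C2, R7, R8} → V_2 = 1.397
Source currents: i(V1)=-1.031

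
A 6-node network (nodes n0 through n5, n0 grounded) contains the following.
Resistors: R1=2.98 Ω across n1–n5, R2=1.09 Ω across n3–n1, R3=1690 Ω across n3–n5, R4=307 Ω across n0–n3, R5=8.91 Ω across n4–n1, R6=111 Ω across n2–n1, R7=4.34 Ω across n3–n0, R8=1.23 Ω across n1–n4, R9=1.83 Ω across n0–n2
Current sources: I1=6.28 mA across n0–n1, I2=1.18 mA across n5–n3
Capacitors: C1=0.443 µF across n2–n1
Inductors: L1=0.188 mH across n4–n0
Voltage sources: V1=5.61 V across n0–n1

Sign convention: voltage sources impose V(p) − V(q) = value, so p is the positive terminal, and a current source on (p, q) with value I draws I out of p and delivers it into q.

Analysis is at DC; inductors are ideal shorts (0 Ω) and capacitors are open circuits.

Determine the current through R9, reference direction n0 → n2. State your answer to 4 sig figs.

Element admittances at DC:
  Y(R1) = 0.3356 S between n1,n5
  Y(R2) = 0.9174 S between n3,n1
  I1: injects 0.00628 A into n1 (from n0)
  Y(R3) = 0.0005917 S between n3,n5
  Y(R4) = 0.003257 S between n0,n3
  Y(C1) = 0.000 S between n2,n1
  L1: short n4↔n0 (DC inductor)
  Y(R5) = 0.1122 S between n4,n1
  Y(R6) = 0.009009 S between n2,n1
  Y(R7) = 0.2304 S between n3,n0
  Y(R8) = 0.8130 S between n1,n4
  I2: injects 0.00118 A into n3 (from n5)
  Y(R9) = 0.5464 S between n0,n2
  V1: constraint V(n0)−V(n1) = 5.61
Assemble and solve the 7×7 MNA system:
  V(n1)=-5.610  V(n2)=-0.09099  V(n3)=-4.471  V(n4)=0.000  V(n5)=-5.612
  i(L1)=-5.191  i(V1)=-6.291

0.04972 A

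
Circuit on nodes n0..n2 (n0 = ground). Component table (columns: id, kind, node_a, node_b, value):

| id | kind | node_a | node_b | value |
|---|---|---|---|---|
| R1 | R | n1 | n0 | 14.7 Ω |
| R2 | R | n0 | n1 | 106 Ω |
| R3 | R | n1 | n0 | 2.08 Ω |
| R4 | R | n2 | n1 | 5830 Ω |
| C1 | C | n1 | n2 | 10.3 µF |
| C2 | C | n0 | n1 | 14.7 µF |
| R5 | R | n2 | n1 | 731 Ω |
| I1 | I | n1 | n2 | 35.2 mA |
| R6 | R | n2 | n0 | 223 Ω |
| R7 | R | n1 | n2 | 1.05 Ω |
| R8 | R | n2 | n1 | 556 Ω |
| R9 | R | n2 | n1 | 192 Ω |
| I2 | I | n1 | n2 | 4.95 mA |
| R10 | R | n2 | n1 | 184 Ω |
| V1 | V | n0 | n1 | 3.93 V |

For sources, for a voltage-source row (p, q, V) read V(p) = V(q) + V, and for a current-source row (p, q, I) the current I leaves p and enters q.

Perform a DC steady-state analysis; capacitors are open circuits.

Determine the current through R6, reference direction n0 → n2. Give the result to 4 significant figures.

Element admittances at DC:
  Y(R1) = 0.06803 S between n1,n0
  Y(R2) = 0.009434 S between n0,n1
  Y(R3) = 0.4808 S between n1,n0
  Y(R4) = 0.0001715 S between n2,n1
  Y(C1) = 0.000 S between n1,n2
  Y(C2) = 0.000 S between n0,n1
  Y(R5) = 0.001368 S between n2,n1
  I1: injects 0.0352 A into n2 (from n1)
  Y(R6) = 0.004484 S between n2,n0
  Y(R7) = 0.9524 S between n1,n2
  Y(R8) = 0.001799 S between n2,n1
  Y(R9) = 0.005208 S between n2,n1
  I2: injects 0.00495 A into n2 (from n1)
  Y(R10) = 0.005435 S between n2,n1
  V1: constraint V(n0)−V(n1) = 3.93
Assemble and solve the 3×3 MNA system:
  V(n1)=-3.930  V(n2)=-3.870
  i(V1)=-2.211

0.01736 A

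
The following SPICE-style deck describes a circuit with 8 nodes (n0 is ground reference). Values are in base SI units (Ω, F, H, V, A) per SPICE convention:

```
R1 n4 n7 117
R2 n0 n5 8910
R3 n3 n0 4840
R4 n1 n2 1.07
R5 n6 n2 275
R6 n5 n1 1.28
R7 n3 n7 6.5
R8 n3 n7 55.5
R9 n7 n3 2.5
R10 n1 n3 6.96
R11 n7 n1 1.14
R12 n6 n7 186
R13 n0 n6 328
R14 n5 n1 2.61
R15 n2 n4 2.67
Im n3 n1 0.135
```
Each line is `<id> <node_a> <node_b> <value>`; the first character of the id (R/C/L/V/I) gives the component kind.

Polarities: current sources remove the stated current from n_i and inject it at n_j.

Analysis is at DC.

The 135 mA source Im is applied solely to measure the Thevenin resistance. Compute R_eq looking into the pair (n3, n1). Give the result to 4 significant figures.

Element admittances at DC:
  Y(R1) = 0.008547 S between n4,n7
  Y(R2) = 0.0001122 S between n0,n5
  Y(R3) = 0.0002066 S between n3,n0
  Y(R4) = 0.9346 S between n1,n2
  Y(R5) = 0.003636 S between n6,n2
  Y(R6) = 0.7812 S between n5,n1
  Y(R7) = 0.1538 S between n3,n7
  Y(R8) = 0.01802 S between n3,n7
  Y(R9) = 0.4000 S between n7,n3
  Y(R10) = 0.1437 S between n1,n3
  Y(R11) = 0.8772 S between n7,n1
  Y(R12) = 0.005376 S between n6,n7
  Y(R13) = 0.003049 S between n0,n6
  Y(R14) = 0.3831 S between n5,n1
  Y(R15) = 0.3745 S between n2,n4
  Im: injects 0.135 A into n1 (from n3)
Assemble and solve the 7×7 MNA system:
  V(n1)=0.07859  V(n2)=0.07738  V(n3)=-0.1960  V(n4)=0.07501  V(n5)=0.07859  V(n6)=0.01039  V(n7)=-0.02902

R_eq = 2.034 Ω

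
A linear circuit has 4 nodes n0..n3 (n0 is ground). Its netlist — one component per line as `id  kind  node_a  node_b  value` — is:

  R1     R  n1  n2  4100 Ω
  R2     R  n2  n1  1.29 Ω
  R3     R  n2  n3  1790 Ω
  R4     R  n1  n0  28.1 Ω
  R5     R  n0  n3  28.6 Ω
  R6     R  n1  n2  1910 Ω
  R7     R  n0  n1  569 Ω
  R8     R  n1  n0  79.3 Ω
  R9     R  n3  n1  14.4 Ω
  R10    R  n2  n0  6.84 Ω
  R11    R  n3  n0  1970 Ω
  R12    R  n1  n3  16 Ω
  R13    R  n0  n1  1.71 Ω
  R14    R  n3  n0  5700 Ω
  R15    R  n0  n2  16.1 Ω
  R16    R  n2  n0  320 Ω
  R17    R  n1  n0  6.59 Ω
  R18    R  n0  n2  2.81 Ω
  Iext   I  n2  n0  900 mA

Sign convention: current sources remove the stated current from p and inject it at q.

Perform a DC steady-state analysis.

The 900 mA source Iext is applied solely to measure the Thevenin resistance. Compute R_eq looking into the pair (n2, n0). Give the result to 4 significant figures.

Apply KCL at each of the 3 non-ground nodes and solve the resulting linear system.
Node n1: branches {R1, R2, R4, R6, R7, R8, R9, R12, R13, R17} → V_1 = -0.4552
Node n2: branches {R1, R2, R3, R6, R10, R15, R16, R18, Iext} → V_2 = -0.9327
Node n3: branches {R3, R5, R9, R11, R12, R14} → V_3 = -0.3603

R_eq = 1.036 Ω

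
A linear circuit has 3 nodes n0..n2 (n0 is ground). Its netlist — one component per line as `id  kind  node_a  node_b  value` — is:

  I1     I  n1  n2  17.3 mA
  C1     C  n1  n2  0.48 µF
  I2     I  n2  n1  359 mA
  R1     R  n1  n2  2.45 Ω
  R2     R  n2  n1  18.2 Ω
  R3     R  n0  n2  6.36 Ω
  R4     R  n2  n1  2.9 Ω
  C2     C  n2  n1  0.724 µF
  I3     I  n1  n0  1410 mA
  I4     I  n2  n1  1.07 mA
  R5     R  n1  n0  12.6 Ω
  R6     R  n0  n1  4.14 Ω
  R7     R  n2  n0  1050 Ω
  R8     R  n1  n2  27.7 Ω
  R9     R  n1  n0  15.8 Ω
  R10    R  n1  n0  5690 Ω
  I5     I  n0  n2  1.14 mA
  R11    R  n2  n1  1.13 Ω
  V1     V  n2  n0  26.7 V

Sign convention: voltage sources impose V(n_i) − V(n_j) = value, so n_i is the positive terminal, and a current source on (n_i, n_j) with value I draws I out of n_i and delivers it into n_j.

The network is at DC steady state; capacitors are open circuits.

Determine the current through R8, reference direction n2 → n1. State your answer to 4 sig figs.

0.1935 A

MNA unknowns: 2 node voltages V₁..V_2 plus 1 source current (V1)
I1: z[1]−=0.0173, z[2]+=0.0173
C1: Y=0.000 on G[1,2]
I2: z[2]−=0.359, z[1]+=0.359
R1: Y=0.4082 on G[1,2]
R2: Y=0.05495 on G[2,1]
R3: Y=0.1572 on G[0,2]
R4: Y=0.3448 on G[2,1]
C2: Y=0.000 on G[2,1]
I3: z[1]−=1.41, z[0]+=1.41
I4: z[2]−=0.00107, z[1]+=0.00107
R5: Y=0.07937 on G[1,0]
R6: Y=0.2415 on G[0,1]
R7: Y=0.0009524 on G[2,0]
R8: Y=0.03610 on G[1,2]
R9: Y=0.06329 on G[1,0]
R10: Y=0.0001757 on G[1,0]
I5: z[0]−=0.00114, z[2]+=0.00114
R11: Y=0.8850 on G[2,1]
V1: row V2−V0=26.7, i_V1 at 2,0
solve → V1=21.34, V2=26.70
aux → i_V1=-13.83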